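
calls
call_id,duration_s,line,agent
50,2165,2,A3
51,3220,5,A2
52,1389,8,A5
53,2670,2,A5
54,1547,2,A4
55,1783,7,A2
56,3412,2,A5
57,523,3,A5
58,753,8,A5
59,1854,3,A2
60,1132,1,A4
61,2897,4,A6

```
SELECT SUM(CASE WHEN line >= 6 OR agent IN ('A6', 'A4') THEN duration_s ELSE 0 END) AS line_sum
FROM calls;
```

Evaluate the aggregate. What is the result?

9501

call_id=50: ✗
call_id=51: ✗
call_id=52: ✓ → 1389
call_id=53: ✗
call_id=54: ✓ → 1547
call_id=55: ✓ → 1783
call_id=56: ✗
call_id=57: ✗
call_id=58: ✓ → 753
call_id=59: ✗
call_id=60: ✓ → 1132
call_id=61: ✓ → 2897
line_sum = 1389 + 1547 + 1783 + 753 + 1132 + 2897 = 9501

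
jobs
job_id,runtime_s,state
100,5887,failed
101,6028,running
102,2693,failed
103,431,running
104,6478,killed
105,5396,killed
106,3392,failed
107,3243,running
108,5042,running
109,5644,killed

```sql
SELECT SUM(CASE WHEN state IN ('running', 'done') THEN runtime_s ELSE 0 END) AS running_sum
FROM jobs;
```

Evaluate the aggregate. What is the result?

14744

job_id=100: ✗
job_id=101: ✓ → 6028
job_id=102: ✗
job_id=103: ✓ → 431
job_id=104: ✗
job_id=105: ✗
job_id=106: ✗
job_id=107: ✓ → 3243
job_id=108: ✓ → 5042
job_id=109: ✗
running_sum = 6028 + 431 + 3243 + 5042 = 14744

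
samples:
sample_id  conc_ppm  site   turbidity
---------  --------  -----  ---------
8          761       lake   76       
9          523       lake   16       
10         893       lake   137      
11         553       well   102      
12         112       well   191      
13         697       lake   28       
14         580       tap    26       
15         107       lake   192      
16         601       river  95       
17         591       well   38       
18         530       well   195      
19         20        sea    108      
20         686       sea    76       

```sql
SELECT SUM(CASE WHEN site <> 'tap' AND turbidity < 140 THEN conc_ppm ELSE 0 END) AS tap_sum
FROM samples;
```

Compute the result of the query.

5325

sample_id=8: ✓ → 761
sample_id=9: ✓ → 523
sample_id=10: ✓ → 893
sample_id=11: ✓ → 553
sample_id=12: ✗
sample_id=13: ✓ → 697
sample_id=14: ✗
sample_id=15: ✗
sample_id=16: ✓ → 601
sample_id=17: ✓ → 591
sample_id=18: ✗
sample_id=19: ✓ → 20
sample_id=20: ✓ → 686
tap_sum = 761 + 523 + 893 + 553 + 697 + 601 + 591 + 20 + 686 = 5325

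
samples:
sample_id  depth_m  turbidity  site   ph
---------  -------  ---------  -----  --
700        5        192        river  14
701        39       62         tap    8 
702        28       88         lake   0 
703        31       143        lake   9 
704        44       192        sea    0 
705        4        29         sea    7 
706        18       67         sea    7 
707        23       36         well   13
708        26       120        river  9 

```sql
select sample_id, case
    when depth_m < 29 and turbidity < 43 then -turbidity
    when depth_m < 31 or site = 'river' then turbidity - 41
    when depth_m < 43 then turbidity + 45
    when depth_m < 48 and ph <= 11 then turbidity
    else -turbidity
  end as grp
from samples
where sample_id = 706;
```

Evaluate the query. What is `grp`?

sample_id = 706: depth_m=18, turbidity=67, site=sea, ph=7.
depth_m < 29 and turbidity < 43 → false
depth_m < 31 or site = 'river' → true → 26

26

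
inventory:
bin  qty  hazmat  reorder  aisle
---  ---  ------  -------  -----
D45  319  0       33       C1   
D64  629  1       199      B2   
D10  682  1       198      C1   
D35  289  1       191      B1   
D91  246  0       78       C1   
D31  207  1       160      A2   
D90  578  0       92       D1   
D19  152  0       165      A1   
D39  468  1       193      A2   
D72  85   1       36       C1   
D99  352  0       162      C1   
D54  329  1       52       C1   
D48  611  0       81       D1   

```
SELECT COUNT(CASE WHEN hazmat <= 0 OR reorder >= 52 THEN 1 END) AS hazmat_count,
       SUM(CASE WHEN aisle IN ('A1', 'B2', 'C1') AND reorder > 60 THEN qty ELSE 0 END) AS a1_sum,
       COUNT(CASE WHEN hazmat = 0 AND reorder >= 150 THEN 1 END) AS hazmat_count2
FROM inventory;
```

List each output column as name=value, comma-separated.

hazmat_count=12, a1_sum=2061, hazmat_count2=2

[hazmat_count: hazmat <= 0 OR reorder >= 52]
bin=D45: ✓ → 1
bin=D64: ✓ → 1
bin=D10: ✓ → 1
bin=D35: ✓ → 1
bin=D91: ✓ → 1
bin=D31: ✓ → 1
bin=D90: ✓ → 1
bin=D19: ✓ → 1
bin=D39: ✓ → 1
bin=D72: ✗
bin=D99: ✓ → 1
bin=D54: ✓ → 1
bin=D48: ✓ → 1
hazmat_count = COUNT(1, 1, 1, 1, 1, 1, 1, 1, 1, 1, 1, 1) = 12
—
[a1_sum: aisle IN ('A1', 'B2', 'C1') AND reorder > 60]
bin=D45: ✗
bin=D64: ✓ → 629
bin=D10: ✓ → 682
bin=D35: ✗
bin=D91: ✓ → 246
bin=D31: ✗
bin=D90: ✗
bin=D19: ✓ → 152
bin=D39: ✗
bin=D72: ✗
bin=D99: ✓ → 352
bin=D54: ✗
bin=D48: ✗
a1_sum = 629 + 682 + 246 + 152 + 352 = 2061
—
[hazmat_count2: hazmat = 0 AND reorder >= 150]
bin=D45: ✗
bin=D64: ✗
bin=D10: ✗
bin=D35: ✗
bin=D91: ✗
bin=D31: ✗
bin=D90: ✗
bin=D19: ✓ → 1
bin=D39: ✗
bin=D72: ✗
bin=D99: ✓ → 1
bin=D54: ✗
bin=D48: ✗
hazmat_count2 = COUNT(1, 1) = 2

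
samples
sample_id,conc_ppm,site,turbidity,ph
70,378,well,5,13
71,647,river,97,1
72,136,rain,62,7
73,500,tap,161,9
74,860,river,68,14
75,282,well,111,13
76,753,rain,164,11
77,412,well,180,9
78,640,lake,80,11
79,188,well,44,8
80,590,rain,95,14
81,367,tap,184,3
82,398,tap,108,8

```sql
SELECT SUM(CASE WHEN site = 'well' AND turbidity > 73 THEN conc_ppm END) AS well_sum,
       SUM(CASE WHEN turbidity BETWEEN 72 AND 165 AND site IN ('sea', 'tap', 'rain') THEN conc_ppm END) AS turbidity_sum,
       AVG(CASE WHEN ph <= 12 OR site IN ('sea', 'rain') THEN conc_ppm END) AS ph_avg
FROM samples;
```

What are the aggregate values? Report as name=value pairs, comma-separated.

well_sum=694, turbidity_sum=2241, ph_avg=463.1

[well_sum: site = 'well' AND turbidity > 73]
sample_id=70: ✗
sample_id=71: ✗
sample_id=72: ✗
sample_id=73: ✗
sample_id=74: ✗
sample_id=75: ✓ → 282
sample_id=76: ✗
sample_id=77: ✓ → 412
sample_id=78: ✗
sample_id=79: ✗
sample_id=80: ✗
sample_id=81: ✗
sample_id=82: ✗
well_sum = 282 + 412 = 694
—
[turbidity_sum: turbidity BETWEEN 72 AND 165 AND site IN ('sea', 'tap', 'rain')]
sample_id=70: ✗
sample_id=71: ✗
sample_id=72: ✗
sample_id=73: ✓ → 500
sample_id=74: ✗
sample_id=75: ✗
sample_id=76: ✓ → 753
sample_id=77: ✗
sample_id=78: ✗
sample_id=79: ✗
sample_id=80: ✓ → 590
sample_id=81: ✗
sample_id=82: ✓ → 398
turbidity_sum = 500 + 753 + 590 + 398 = 2241
—
[ph_avg: ph <= 12 OR site IN ('sea', 'rain')]
sample_id=70: ✗
sample_id=71: ✓ → 647
sample_id=72: ✓ → 136
sample_id=73: ✓ → 500
sample_id=74: ✗
sample_id=75: ✗
sample_id=76: ✓ → 753
sample_id=77: ✓ → 412
sample_id=78: ✓ → 640
sample_id=79: ✓ → 188
sample_id=80: ✓ → 590
sample_id=81: ✓ → 367
sample_id=82: ✓ → 398
ph_avg = (647 + 136 + 500 + 753 + 412 + 640 + 188 + 590 + 367 + 398) / 10 = 463.1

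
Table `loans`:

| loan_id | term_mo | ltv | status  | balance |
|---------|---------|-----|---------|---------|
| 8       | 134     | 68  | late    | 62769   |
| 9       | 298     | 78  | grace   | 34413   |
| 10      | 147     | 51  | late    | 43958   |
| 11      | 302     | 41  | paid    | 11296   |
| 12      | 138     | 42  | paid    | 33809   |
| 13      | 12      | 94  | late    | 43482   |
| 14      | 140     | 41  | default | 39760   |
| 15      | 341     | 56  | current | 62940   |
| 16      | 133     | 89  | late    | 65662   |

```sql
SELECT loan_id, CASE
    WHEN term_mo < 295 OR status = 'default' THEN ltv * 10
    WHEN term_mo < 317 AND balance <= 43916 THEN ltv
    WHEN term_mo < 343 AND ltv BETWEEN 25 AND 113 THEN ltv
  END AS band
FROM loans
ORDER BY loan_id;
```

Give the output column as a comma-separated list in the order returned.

loan_id=8: term_mo < 295 OR status = 'default' → 680
loan_id=9: term_mo < 317 AND balance <= 43916 → 78
loan_id=10: term_mo < 295 OR status = 'default' → 510
loan_id=11: term_mo < 317 AND balance <= 43916 → 41
loan_id=12: term_mo < 295 OR status = 'default' → 420
loan_id=13: term_mo < 295 OR status = 'default' → 940
loan_id=14: term_mo < 295 OR status = 'default' → 410
loan_id=15: term_mo < 343 AND ltv BETWEEN 25 AND 113 → 56
loan_id=16: term_mo < 295 OR status = 'default' → 890

680, 78, 510, 41, 420, 940, 410, 56, 890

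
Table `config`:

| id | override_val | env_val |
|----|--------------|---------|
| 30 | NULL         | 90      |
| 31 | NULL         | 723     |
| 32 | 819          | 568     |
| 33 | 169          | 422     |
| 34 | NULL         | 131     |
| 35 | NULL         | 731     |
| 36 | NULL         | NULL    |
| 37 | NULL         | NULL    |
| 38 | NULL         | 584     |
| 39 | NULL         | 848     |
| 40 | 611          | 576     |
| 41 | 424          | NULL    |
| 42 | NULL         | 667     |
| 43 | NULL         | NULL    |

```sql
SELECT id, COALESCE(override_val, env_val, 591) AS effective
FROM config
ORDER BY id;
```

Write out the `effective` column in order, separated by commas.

90, 723, 819, 169, 131, 731, 591, 591, 584, 848, 611, 424, 667, 591

id=30: override_val=NULL, env_val=90 → 90
id=31: override_val=NULL, env_val=723 → 723
id=32: override_val=819 → 819
id=33: override_val=169 → 169
id=34: override_val=NULL, env_val=131 → 131
id=35: override_val=NULL, env_val=731 → 731
id=36: override_val=NULL, env_val=NULL, → literal 591 → 591
id=37: override_val=NULL, env_val=NULL, → literal 591 → 591
id=38: override_val=NULL, env_val=584 → 584
id=39: override_val=NULL, env_val=848 → 848
id=40: override_val=611 → 611
id=41: override_val=424 → 424
id=42: override_val=NULL, env_val=667 → 667
id=43: override_val=NULL, env_val=NULL, → literal 591 → 591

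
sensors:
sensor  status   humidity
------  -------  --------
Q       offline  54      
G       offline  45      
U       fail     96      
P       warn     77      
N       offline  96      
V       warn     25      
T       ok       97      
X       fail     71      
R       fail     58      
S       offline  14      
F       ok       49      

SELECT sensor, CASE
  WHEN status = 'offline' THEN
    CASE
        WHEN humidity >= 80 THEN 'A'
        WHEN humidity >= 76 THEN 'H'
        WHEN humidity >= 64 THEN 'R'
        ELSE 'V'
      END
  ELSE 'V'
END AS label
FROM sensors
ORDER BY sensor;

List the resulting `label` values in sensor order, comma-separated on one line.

sensor=F: status='ok' → outer ELSE → V
sensor=G: status='offline' → inner[ELSE] → V
sensor=N: status='offline' → inner[humidity >= 80] → A
sensor=P: status='warn' → outer ELSE → V
sensor=Q: status='offline' → inner[ELSE] → V
sensor=R: status='fail' → outer ELSE → V
sensor=S: status='offline' → inner[ELSE] → V
sensor=T: status='ok' → outer ELSE → V
sensor=U: status='fail' → outer ELSE → V
sensor=V: status='warn' → outer ELSE → V
sensor=X: status='fail' → outer ELSE → V

V, V, A, V, V, V, V, V, V, V, V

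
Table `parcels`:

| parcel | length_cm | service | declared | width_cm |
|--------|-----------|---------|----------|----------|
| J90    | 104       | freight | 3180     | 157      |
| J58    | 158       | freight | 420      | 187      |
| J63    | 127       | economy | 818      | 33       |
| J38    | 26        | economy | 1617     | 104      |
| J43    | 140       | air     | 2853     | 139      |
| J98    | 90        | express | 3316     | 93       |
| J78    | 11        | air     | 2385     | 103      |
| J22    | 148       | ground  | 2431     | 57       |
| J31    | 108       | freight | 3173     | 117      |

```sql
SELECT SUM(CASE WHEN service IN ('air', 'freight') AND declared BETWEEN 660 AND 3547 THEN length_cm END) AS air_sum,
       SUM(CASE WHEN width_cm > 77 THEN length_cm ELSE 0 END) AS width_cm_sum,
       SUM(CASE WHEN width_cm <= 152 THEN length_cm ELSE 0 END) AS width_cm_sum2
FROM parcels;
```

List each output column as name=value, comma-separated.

[air_sum: service IN ('air', 'freight') AND declared BETWEEN 660 AND 3547]
parcel=J90: ✓ → 104
parcel=J58: ✗
parcel=J63: ✗
parcel=J38: ✗
parcel=J43: ✓ → 140
parcel=J98: ✗
parcel=J78: ✓ → 11
parcel=J22: ✗
parcel=J31: ✓ → 108
air_sum = 104 + 140 + 11 + 108 = 363
—
[width_cm_sum: width_cm > 77]
parcel=J90: ✓ → 104
parcel=J58: ✓ → 158
parcel=J63: ✗
parcel=J38: ✓ → 26
parcel=J43: ✓ → 140
parcel=J98: ✓ → 90
parcel=J78: ✓ → 11
parcel=J22: ✗
parcel=J31: ✓ → 108
width_cm_sum = 104 + 158 + 26 + 140 + 90 + 11 + 108 = 637
—
[width_cm_sum2: width_cm <= 152]
parcel=J90: ✗
parcel=J58: ✗
parcel=J63: ✓ → 127
parcel=J38: ✓ → 26
parcel=J43: ✓ → 140
parcel=J98: ✓ → 90
parcel=J78: ✓ → 11
parcel=J22: ✓ → 148
parcel=J31: ✓ → 108
width_cm_sum2 = 127 + 26 + 140 + 90 + 11 + 148 + 108 = 650

air_sum=363, width_cm_sum=637, width_cm_sum2=650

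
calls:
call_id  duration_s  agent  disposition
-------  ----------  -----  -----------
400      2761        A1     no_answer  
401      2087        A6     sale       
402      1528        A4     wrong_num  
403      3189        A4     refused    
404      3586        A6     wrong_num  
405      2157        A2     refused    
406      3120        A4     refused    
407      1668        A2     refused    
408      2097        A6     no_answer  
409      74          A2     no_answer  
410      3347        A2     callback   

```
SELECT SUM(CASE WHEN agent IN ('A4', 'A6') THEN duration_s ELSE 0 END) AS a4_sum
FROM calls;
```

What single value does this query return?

15607

call_id=400: ✗
call_id=401: ✓ → 2087
call_id=402: ✓ → 1528
call_id=403: ✓ → 3189
call_id=404: ✓ → 3586
call_id=405: ✗
call_id=406: ✓ → 3120
call_id=407: ✗
call_id=408: ✓ → 2097
call_id=409: ✗
call_id=410: ✗
a4_sum = 2087 + 1528 + 3189 + 3586 + 3120 + 2097 = 15607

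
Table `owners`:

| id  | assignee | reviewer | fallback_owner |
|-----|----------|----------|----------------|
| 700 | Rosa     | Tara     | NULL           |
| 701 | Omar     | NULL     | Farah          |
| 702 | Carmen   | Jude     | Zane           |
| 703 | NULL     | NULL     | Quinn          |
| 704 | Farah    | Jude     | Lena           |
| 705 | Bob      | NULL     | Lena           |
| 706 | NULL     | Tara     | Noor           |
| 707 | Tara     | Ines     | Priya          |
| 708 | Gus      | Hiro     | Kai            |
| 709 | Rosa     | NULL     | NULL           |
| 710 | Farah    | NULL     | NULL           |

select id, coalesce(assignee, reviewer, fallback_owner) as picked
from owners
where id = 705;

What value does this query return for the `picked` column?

id = 705: assignee=Bob, reviewer=NULL, fallback_owner=Lena.
assignee=Bob → Bob

Bob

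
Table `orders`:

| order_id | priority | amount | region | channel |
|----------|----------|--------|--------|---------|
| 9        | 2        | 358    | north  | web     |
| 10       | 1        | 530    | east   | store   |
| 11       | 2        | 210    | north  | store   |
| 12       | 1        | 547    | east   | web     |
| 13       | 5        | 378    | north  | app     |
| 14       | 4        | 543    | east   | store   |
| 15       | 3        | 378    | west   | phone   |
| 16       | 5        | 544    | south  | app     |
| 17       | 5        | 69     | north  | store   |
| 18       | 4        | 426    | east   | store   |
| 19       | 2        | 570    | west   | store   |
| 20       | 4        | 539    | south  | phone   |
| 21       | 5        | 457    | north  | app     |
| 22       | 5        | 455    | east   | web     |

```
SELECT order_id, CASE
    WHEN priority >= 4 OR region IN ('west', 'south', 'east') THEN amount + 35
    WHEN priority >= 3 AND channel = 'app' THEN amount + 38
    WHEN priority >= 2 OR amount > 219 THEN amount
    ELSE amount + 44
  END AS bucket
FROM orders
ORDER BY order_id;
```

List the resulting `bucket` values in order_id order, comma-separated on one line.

order_id=9: priority >= 2 OR amount > 219 → 358
order_id=10: priority >= 4 OR region IN ('west', 'south', 'east') → 565
order_id=11: priority >= 2 OR amount > 219 → 210
order_id=12: priority >= 4 OR region IN ('west', 'south', 'east') → 582
order_id=13: priority >= 4 OR region IN ('west', 'south', 'east') → 413
order_id=14: priority >= 4 OR region IN ('west', 'south', 'east') → 578
order_id=15: priority >= 4 OR region IN ('west', 'south', 'east') → 413
order_id=16: priority >= 4 OR region IN ('west', 'south', 'east') → 579
order_id=17: priority >= 4 OR region IN ('west', 'south', 'east') → 104
order_id=18: priority >= 4 OR region IN ('west', 'south', 'east') → 461
order_id=19: priority >= 4 OR region IN ('west', 'south', 'east') → 605
order_id=20: priority >= 4 OR region IN ('west', 'south', 'east') → 574
order_id=21: priority >= 4 OR region IN ('west', 'south', 'east') → 492
order_id=22: priority >= 4 OR region IN ('west', 'south', 'east') → 490

358, 565, 210, 582, 413, 578, 413, 579, 104, 461, 605, 574, 492, 490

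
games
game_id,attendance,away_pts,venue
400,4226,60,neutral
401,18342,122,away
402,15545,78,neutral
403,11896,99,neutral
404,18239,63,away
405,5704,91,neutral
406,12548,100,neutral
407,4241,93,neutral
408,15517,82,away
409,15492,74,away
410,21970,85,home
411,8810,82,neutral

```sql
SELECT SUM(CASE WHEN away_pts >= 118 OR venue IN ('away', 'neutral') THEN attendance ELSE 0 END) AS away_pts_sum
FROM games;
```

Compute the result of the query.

130560

game_id=400: ✓ → 4226
game_id=401: ✓ → 18342
game_id=402: ✓ → 15545
game_id=403: ✓ → 11896
game_id=404: ✓ → 18239
game_id=405: ✓ → 5704
game_id=406: ✓ → 12548
game_id=407: ✓ → 4241
game_id=408: ✓ → 15517
game_id=409: ✓ → 15492
game_id=410: ✗
game_id=411: ✓ → 8810
away_pts_sum = 4226 + 18342 + 15545 + 11896 + 18239 + 5704 + 12548 + 4241 + 15517 + 15492 + 8810 = 130560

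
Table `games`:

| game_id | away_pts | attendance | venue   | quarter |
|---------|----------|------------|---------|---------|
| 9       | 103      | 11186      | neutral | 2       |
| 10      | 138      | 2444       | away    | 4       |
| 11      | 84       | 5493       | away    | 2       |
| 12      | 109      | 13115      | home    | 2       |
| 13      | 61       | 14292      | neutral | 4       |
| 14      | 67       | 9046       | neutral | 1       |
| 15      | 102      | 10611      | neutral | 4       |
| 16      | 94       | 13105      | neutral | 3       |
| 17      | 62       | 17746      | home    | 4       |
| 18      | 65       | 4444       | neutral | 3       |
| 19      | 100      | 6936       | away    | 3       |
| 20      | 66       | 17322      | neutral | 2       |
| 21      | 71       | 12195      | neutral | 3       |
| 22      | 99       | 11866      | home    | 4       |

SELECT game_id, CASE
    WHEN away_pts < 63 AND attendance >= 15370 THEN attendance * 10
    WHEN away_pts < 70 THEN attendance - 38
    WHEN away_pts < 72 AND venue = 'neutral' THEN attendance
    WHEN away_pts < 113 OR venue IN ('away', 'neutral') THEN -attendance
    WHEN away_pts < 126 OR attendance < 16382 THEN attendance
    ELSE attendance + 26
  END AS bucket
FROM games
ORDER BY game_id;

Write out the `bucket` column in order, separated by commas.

-11186, -2444, -5493, -13115, 14254, 9008, -10611, -13105, 177460, 4406, -6936, 17284, 12195, -11866

game_id=9: away_pts < 113 OR venue IN ('away', 'neutral') → -11186
game_id=10: away_pts < 113 OR venue IN ('away', 'neutral') → -2444
game_id=11: away_pts < 113 OR venue IN ('away', 'neutral') → -5493
game_id=12: away_pts < 113 OR venue IN ('away', 'neutral') → -13115
game_id=13: away_pts < 70 → 14254
game_id=14: away_pts < 70 → 9008
game_id=15: away_pts < 113 OR venue IN ('away', 'neutral') → -10611
game_id=16: away_pts < 113 OR venue IN ('away', 'neutral') → -13105
game_id=17: away_pts < 63 AND attendance >= 15370 → 177460
game_id=18: away_pts < 70 → 4406
game_id=19: away_pts < 113 OR venue IN ('away', 'neutral') → -6936
game_id=20: away_pts < 70 → 17284
game_id=21: away_pts < 72 AND venue = 'neutral' → 12195
game_id=22: away_pts < 113 OR venue IN ('away', 'neutral') → -11866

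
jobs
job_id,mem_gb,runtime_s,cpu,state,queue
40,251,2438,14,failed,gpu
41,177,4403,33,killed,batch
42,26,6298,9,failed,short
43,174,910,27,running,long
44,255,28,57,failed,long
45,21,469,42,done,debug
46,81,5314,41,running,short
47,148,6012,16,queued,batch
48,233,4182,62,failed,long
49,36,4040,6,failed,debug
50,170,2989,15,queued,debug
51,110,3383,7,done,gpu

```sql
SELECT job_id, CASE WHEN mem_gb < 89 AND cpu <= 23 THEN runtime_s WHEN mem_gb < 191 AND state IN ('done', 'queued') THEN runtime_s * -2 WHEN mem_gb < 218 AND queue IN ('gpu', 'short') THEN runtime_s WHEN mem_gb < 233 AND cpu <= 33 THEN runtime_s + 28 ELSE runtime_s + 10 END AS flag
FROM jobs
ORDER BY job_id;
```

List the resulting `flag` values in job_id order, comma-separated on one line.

2448, 4431, 6298, 938, 38, -938, 5314, -12024, 4192, 4040, -5978, -6766

job_id=40: ELSE → 2448
job_id=41: mem_gb < 233 AND cpu <= 33 → 4431
job_id=42: mem_gb < 89 AND cpu <= 23 → 6298
job_id=43: mem_gb < 233 AND cpu <= 33 → 938
job_id=44: ELSE → 38
job_id=45: mem_gb < 191 AND state IN ('done', 'queued') → -938
job_id=46: mem_gb < 218 AND queue IN ('gpu', 'short') → 5314
job_id=47: mem_gb < 191 AND state IN ('done', 'queued') → -12024
job_id=48: ELSE → 4192
job_id=49: mem_gb < 89 AND cpu <= 23 → 4040
job_id=50: mem_gb < 191 AND state IN ('done', 'queued') → -5978
job_id=51: mem_gb < 191 AND state IN ('done', 'queued') → -6766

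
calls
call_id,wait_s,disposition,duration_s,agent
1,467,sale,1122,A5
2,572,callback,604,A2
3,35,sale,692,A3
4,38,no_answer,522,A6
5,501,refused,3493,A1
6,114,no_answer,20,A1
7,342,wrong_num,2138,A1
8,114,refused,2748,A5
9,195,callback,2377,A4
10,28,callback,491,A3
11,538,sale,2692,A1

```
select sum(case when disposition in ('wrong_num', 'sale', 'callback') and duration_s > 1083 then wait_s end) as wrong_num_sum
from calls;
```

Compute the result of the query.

1542

call_id=1: ✓ → 467
call_id=2: ✗
call_id=3: ✗
call_id=4: ✗
call_id=5: ✗
call_id=6: ✗
call_id=7: ✓ → 342
call_id=8: ✗
call_id=9: ✓ → 195
call_id=10: ✗
call_id=11: ✓ → 538
wrong_num_sum = 467 + 342 + 195 + 538 = 1542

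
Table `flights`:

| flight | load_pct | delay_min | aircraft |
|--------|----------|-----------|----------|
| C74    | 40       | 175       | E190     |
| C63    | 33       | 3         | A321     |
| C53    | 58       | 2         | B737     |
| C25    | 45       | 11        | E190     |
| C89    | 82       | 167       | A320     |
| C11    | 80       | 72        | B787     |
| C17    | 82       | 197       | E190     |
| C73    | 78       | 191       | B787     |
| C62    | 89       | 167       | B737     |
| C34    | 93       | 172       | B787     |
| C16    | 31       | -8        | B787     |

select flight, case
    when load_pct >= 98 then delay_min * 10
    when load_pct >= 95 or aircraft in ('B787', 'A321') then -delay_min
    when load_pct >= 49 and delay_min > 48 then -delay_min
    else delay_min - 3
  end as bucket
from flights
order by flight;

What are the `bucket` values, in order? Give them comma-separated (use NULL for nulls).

flight=C11: load_pct >= 95 or aircraft in ('B787', 'A321') → -72
flight=C16: load_pct >= 95 or aircraft in ('B787', 'A321') → 8
flight=C17: load_pct >= 49 and delay_min > 48 → -197
flight=C25: ELSE → 8
flight=C34: load_pct >= 95 or aircraft in ('B787', 'A321') → -172
flight=C53: ELSE → -1
flight=C62: load_pct >= 49 and delay_min > 48 → -167
flight=C63: load_pct >= 95 or aircraft in ('B787', 'A321') → -3
flight=C73: load_pct >= 95 or aircraft in ('B787', 'A321') → -191
flight=C74: ELSE → 172
flight=C89: load_pct >= 49 and delay_min > 48 → -167

-72, 8, -197, 8, -172, -1, -167, -3, -191, 172, -167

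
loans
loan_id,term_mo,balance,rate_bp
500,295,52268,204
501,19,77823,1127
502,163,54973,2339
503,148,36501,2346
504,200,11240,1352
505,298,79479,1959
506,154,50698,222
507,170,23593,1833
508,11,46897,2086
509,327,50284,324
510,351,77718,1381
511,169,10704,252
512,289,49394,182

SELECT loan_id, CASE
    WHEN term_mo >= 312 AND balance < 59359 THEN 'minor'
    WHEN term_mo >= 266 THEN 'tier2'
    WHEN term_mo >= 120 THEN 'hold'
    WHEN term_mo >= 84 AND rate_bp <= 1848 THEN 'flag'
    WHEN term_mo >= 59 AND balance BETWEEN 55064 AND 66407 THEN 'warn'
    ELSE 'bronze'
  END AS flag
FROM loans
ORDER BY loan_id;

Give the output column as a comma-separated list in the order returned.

loan_id=500: term_mo >= 266 → tier2
loan_id=501: ELSE → bronze
loan_id=502: term_mo >= 120 → hold
loan_id=503: term_mo >= 120 → hold
loan_id=504: term_mo >= 120 → hold
loan_id=505: term_mo >= 266 → tier2
loan_id=506: term_mo >= 120 → hold
loan_id=507: term_mo >= 120 → hold
loan_id=508: ELSE → bronze
loan_id=509: term_mo >= 312 AND balance < 59359 → minor
loan_id=510: term_mo >= 266 → tier2
loan_id=511: term_mo >= 120 → hold
loan_id=512: term_mo >= 266 → tier2

tier2, bronze, hold, hold, hold, tier2, hold, hold, bronze, minor, tier2, hold, tier2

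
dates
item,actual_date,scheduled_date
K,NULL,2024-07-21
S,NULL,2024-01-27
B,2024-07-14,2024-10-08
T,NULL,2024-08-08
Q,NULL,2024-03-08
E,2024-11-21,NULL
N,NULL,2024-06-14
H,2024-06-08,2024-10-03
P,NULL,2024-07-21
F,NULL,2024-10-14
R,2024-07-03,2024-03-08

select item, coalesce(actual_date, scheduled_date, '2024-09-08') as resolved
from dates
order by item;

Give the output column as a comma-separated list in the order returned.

item=B: actual_date=2024-07-14 → 2024-07-14
item=E: actual_date=2024-11-21 → 2024-11-21
item=F: actual_date=NULL, scheduled_date=2024-10-14 → 2024-10-14
item=H: actual_date=2024-06-08 → 2024-06-08
item=K: actual_date=NULL, scheduled_date=2024-07-21 → 2024-07-21
item=N: actual_date=NULL, scheduled_date=2024-06-14 → 2024-06-14
item=P: actual_date=NULL, scheduled_date=2024-07-21 → 2024-07-21
item=Q: actual_date=NULL, scheduled_date=2024-03-08 → 2024-03-08
item=R: actual_date=2024-07-03 → 2024-07-03
item=S: actual_date=NULL, scheduled_date=2024-01-27 → 2024-01-27
item=T: actual_date=NULL, scheduled_date=2024-08-08 → 2024-08-08

2024-07-14, 2024-11-21, 2024-10-14, 2024-06-08, 2024-07-21, 2024-06-14, 2024-07-21, 2024-03-08, 2024-07-03, 2024-01-27, 2024-08-08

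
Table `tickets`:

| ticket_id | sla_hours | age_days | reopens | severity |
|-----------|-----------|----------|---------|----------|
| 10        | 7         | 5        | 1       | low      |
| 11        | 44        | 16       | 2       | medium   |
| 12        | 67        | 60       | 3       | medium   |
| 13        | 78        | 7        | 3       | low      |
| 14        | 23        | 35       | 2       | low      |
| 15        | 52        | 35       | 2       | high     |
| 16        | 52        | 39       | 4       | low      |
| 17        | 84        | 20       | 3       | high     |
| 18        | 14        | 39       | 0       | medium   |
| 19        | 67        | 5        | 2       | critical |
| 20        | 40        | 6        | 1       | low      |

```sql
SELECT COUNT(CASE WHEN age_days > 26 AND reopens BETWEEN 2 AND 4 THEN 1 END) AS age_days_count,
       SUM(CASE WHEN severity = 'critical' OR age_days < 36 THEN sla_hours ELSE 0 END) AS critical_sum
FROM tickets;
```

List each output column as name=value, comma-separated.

[age_days_count: age_days > 26 AND reopens BETWEEN 2 AND 4]
ticket_id=10: ✗
ticket_id=11: ✗
ticket_id=12: ✓ → 1
ticket_id=13: ✗
ticket_id=14: ✓ → 1
ticket_id=15: ✓ → 1
ticket_id=16: ✓ → 1
ticket_id=17: ✗
ticket_id=18: ✗
ticket_id=19: ✗
ticket_id=20: ✗
age_days_count = COUNT(1, 1, 1, 1) = 4
—
[critical_sum: severity = 'critical' OR age_days < 36]
ticket_id=10: ✓ → 7
ticket_id=11: ✓ → 44
ticket_id=12: ✗
ticket_id=13: ✓ → 78
ticket_id=14: ✓ → 23
ticket_id=15: ✓ → 52
ticket_id=16: ✗
ticket_id=17: ✓ → 84
ticket_id=18: ✗
ticket_id=19: ✓ → 67
ticket_id=20: ✓ → 40
critical_sum = 7 + 44 + 78 + 23 + 52 + 84 + 67 + 40 = 395

age_days_count=4, critical_sum=395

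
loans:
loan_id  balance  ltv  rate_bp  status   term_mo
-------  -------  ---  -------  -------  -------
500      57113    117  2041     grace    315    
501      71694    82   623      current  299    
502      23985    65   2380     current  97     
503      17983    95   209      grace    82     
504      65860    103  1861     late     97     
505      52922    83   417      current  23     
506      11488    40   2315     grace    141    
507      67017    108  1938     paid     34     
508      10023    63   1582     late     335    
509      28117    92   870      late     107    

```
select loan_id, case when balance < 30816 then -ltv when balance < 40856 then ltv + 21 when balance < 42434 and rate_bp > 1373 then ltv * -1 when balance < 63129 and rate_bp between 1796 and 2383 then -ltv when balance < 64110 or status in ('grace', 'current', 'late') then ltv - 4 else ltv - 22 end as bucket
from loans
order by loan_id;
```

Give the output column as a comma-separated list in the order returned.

loan_id=500: balance < 63129 and rate_bp between 1796 and 2383 → -117
loan_id=501: balance < 64110 or status in ('grace', 'current', 'late') → 78
loan_id=502: balance < 30816 → -65
loan_id=503: balance < 30816 → -95
loan_id=504: balance < 64110 or status in ('grace', 'current', 'late') → 99
loan_id=505: balance < 64110 or status in ('grace', 'current', 'late') → 79
loan_id=506: balance < 30816 → -40
loan_id=507: ELSE → 86
loan_id=508: balance < 30816 → -63
loan_id=509: balance < 30816 → -92

-117, 78, -65, -95, 99, 79, -40, 86, -63, -92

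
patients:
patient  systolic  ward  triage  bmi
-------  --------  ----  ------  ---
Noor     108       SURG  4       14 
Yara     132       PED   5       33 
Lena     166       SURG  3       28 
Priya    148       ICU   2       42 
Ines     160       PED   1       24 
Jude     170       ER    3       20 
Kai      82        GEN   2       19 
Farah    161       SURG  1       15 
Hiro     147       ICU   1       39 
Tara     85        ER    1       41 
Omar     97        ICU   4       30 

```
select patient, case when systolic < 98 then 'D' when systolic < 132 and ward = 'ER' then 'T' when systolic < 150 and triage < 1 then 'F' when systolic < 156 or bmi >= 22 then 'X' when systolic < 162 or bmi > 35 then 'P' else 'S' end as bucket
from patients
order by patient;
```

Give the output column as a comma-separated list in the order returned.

patient=Farah: systolic < 162 or bmi > 35 → P
patient=Hiro: systolic < 156 or bmi >= 22 → X
patient=Ines: systolic < 156 or bmi >= 22 → X
patient=Jude: ELSE → S
patient=Kai: systolic < 98 → D
patient=Lena: systolic < 156 or bmi >= 22 → X
patient=Noor: systolic < 156 or bmi >= 22 → X
patient=Omar: systolic < 98 → D
patient=Priya: systolic < 156 or bmi >= 22 → X
patient=Tara: systolic < 98 → D
patient=Yara: systolic < 156 or bmi >= 22 → X

P, X, X, S, D, X, X, D, X, D, X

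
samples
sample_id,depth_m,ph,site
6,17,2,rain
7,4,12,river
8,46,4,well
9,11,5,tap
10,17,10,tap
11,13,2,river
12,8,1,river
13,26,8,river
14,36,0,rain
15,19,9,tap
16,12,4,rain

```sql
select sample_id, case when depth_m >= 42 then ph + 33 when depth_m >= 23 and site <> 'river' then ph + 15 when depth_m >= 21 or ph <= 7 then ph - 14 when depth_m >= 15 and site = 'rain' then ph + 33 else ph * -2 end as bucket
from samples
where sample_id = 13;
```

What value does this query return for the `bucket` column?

sample_id = 13: depth_m=26, ph=8, site=river.
depth_m >= 42 → false
depth_m >= 23 and site <> 'river' → false
depth_m >= 21 or ph <= 7 → true → -6

-6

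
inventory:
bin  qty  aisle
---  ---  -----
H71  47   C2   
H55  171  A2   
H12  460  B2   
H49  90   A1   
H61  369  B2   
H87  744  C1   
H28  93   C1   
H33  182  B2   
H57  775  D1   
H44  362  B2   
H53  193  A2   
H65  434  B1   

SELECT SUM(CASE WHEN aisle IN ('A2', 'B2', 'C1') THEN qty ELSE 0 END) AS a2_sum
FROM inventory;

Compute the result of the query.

bin=H71: ✗
bin=H55: ✓ → 171
bin=H12: ✓ → 460
bin=H49: ✗
bin=H61: ✓ → 369
bin=H87: ✓ → 744
bin=H28: ✓ → 93
bin=H33: ✓ → 182
bin=H57: ✗
bin=H44: ✓ → 362
bin=H53: ✓ → 193
bin=H65: ✗
a2_sum = 171 + 460 + 369 + 744 + 93 + 182 + 362 + 193 = 2574

2574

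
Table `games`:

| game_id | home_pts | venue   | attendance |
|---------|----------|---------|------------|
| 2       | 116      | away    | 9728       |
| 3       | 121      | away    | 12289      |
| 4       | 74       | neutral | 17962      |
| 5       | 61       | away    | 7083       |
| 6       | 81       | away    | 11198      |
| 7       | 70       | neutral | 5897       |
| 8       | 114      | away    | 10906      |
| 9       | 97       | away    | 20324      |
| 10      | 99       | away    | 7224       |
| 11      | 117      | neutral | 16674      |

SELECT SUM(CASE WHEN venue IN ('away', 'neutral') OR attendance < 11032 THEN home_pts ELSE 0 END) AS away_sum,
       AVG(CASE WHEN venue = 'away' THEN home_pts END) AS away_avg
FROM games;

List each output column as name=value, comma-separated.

away_sum=950, away_avg=98.4285714286

[away_sum: venue IN ('away', 'neutral') OR attendance < 11032]
game_id=2: ✓ → 116
game_id=3: ✓ → 121
game_id=4: ✓ → 74
game_id=5: ✓ → 61
game_id=6: ✓ → 81
game_id=7: ✓ → 70
game_id=8: ✓ → 114
game_id=9: ✓ → 97
game_id=10: ✓ → 99
game_id=11: ✓ → 117
away_sum = 116 + 121 + 74 + 61 + 81 + 70 + 114 + 97 + 99 + 117 = 950
—
[away_avg: venue = 'away']
game_id=2: ✓ → 116
game_id=3: ✓ → 121
game_id=4: ✗
game_id=5: ✓ → 61
game_id=6: ✓ → 81
game_id=7: ✗
game_id=8: ✓ → 114
game_id=9: ✓ → 97
game_id=10: ✓ → 99
game_id=11: ✗
away_avg = (116 + 121 + 61 + 81 + 114 + 97 + 99) / 7 = 98.4285714286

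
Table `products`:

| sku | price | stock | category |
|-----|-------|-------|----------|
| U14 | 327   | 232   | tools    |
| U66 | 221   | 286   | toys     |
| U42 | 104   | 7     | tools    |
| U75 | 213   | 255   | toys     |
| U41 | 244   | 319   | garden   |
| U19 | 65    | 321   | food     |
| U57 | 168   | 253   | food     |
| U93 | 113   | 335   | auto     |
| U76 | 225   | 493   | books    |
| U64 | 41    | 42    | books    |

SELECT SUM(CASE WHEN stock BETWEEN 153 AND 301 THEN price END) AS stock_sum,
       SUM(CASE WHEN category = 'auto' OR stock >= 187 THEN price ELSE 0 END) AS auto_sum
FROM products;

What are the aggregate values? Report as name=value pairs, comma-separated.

[stock_sum: stock BETWEEN 153 AND 301]
sku=U14: ✓ → 327
sku=U66: ✓ → 221
sku=U42: ✗
sku=U75: ✓ → 213
sku=U41: ✗
sku=U19: ✗
sku=U57: ✓ → 168
sku=U93: ✗
sku=U76: ✗
sku=U64: ✗
stock_sum = 327 + 221 + 213 + 168 = 929
—
[auto_sum: category = 'auto' OR stock >= 187]
sku=U14: ✓ → 327
sku=U66: ✓ → 221
sku=U42: ✗
sku=U75: ✓ → 213
sku=U41: ✓ → 244
sku=U19: ✓ → 65
sku=U57: ✓ → 168
sku=U93: ✓ → 113
sku=U76: ✓ → 225
sku=U64: ✗
auto_sum = 327 + 221 + 213 + 244 + 65 + 168 + 113 + 225 = 1576

stock_sum=929, auto_sum=1576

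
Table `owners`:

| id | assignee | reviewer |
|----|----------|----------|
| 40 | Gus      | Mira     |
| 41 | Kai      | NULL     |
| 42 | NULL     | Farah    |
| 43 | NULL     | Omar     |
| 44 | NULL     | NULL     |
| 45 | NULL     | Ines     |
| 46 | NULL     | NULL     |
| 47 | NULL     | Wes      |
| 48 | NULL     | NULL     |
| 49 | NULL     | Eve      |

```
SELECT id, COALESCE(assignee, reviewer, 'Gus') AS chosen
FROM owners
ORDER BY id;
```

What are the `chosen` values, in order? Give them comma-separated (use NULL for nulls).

Gus, Kai, Farah, Omar, Gus, Ines, Gus, Wes, Gus, Eve

id=40: assignee=Gus → Gus
id=41: assignee=Kai → Kai
id=42: assignee=NULL, reviewer=Farah → Farah
id=43: assignee=NULL, reviewer=Omar → Omar
id=44: assignee=NULL, reviewer=NULL, → literal Gus → Gus
id=45: assignee=NULL, reviewer=Ines → Ines
id=46: assignee=NULL, reviewer=NULL, → literal Gus → Gus
id=47: assignee=NULL, reviewer=Wes → Wes
id=48: assignee=NULL, reviewer=NULL, → literal Gus → Gus
id=49: assignee=NULL, reviewer=Eve → Eve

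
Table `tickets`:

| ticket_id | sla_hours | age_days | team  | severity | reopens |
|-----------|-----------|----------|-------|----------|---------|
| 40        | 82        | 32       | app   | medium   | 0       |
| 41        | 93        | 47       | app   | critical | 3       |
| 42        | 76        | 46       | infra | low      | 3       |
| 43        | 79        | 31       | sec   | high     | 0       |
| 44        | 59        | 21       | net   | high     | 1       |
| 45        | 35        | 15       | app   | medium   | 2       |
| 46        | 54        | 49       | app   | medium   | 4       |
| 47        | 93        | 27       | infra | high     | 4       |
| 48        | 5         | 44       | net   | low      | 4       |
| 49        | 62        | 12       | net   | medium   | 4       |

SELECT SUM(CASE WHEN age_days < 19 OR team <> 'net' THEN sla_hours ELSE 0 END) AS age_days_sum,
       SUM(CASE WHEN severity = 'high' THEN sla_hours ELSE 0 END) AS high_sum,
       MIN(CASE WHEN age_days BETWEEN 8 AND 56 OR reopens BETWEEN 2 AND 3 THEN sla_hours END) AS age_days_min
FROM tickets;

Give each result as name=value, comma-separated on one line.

[age_days_sum: age_days < 19 OR team <> 'net']
ticket_id=40: ✓ → 82
ticket_id=41: ✓ → 93
ticket_id=42: ✓ → 76
ticket_id=43: ✓ → 79
ticket_id=44: ✗
ticket_id=45: ✓ → 35
ticket_id=46: ✓ → 54
ticket_id=47: ✓ → 93
ticket_id=48: ✗
ticket_id=49: ✓ → 62
age_days_sum = 82 + 93 + 76 + 79 + 35 + 54 + 93 + 62 = 574
—
[high_sum: severity = 'high']
ticket_id=40: ✗
ticket_id=41: ✗
ticket_id=42: ✗
ticket_id=43: ✓ → 79
ticket_id=44: ✓ → 59
ticket_id=45: ✗
ticket_id=46: ✗
ticket_id=47: ✓ → 93
ticket_id=48: ✗
ticket_id=49: ✗
high_sum = 79 + 59 + 93 = 231
—
[age_days_min: age_days BETWEEN 8 AND 56 OR reopens BETWEEN 2 AND 3]
ticket_id=40: ✓ → 82
ticket_id=41: ✓ → 93
ticket_id=42: ✓ → 76
ticket_id=43: ✓ → 79
ticket_id=44: ✓ → 59
ticket_id=45: ✓ → 35
ticket_id=46: ✓ → 54
ticket_id=47: ✓ → 93
ticket_id=48: ✓ → 5
ticket_id=49: ✓ → 62
age_days_min = MIN(82, 93, 76, 79, 59, 35, 54, 93, 5, 62) = 5

age_days_sum=574, high_sum=231, age_days_min=5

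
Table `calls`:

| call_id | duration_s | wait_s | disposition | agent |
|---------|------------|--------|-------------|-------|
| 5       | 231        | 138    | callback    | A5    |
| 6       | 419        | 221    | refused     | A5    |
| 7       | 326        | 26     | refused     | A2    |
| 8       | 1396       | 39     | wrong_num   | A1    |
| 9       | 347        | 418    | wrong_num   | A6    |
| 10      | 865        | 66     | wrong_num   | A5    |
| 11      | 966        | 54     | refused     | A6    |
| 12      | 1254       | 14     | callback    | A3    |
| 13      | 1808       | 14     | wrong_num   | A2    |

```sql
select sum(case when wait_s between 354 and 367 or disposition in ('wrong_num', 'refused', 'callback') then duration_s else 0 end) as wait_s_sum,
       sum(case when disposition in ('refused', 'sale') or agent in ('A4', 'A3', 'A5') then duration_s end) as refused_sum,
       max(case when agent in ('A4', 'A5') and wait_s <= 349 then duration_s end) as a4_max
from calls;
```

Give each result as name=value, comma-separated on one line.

[wait_s_sum: wait_s between 354 and 367 or disposition in ('wrong_num', 'refused', 'callback')]
call_id=5: ✓ → 231
call_id=6: ✓ → 419
call_id=7: ✓ → 326
call_id=8: ✓ → 1396
call_id=9: ✓ → 347
call_id=10: ✓ → 865
call_id=11: ✓ → 966
call_id=12: ✓ → 1254
call_id=13: ✓ → 1808
wait_s_sum = 231 + 419 + 326 + 1396 + 347 + 865 + 966 + 1254 + 1808 = 7612
—
[refused_sum: disposition in ('refused', 'sale') or agent in ('A4', 'A3', 'A5')]
call_id=5: ✓ → 231
call_id=6: ✓ → 419
call_id=7: ✓ → 326
call_id=8: ✗
call_id=9: ✗
call_id=10: ✓ → 865
call_id=11: ✓ → 966
call_id=12: ✓ → 1254
call_id=13: ✗
refused_sum = 231 + 419 + 326 + 865 + 966 + 1254 = 4061
—
[a4_max: agent in ('A4', 'A5') and wait_s <= 349]
call_id=5: ✓ → 231
call_id=6: ✓ → 419
call_id=7: ✗
call_id=8: ✗
call_id=9: ✗
call_id=10: ✓ → 865
call_id=11: ✗
call_id=12: ✗
call_id=13: ✗
a4_max = MAX(231, 419, 865) = 865

wait_s_sum=7612, refused_sum=4061, a4_max=865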